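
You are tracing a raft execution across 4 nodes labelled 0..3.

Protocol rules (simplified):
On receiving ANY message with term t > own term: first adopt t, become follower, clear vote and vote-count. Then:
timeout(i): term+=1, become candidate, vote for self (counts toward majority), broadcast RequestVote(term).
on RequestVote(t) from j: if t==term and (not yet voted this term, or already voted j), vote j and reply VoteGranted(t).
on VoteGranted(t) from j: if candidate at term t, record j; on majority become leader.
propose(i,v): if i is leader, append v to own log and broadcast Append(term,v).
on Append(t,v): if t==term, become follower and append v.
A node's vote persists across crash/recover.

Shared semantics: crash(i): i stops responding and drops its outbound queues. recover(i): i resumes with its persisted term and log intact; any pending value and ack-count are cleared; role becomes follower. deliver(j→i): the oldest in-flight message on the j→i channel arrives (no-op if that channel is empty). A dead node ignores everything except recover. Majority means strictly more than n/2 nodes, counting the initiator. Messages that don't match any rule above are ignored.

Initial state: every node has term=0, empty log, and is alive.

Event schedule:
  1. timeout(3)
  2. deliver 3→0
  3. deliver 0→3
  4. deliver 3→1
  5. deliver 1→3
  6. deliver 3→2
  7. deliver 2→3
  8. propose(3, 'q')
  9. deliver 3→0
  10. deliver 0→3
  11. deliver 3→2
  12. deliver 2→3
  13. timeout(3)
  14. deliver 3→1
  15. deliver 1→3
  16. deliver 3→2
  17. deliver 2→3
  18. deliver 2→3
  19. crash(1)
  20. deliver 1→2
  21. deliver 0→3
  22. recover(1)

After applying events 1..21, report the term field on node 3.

2

1. timeout(3):  <3:cand t1 ->
2. deliver 3→0:  <0:foll t1 ->
3. deliver 0→3:  nop
4. deliver 3→1:  <1:foll t1 ->
5. deliver 1→3:  <3:lead t1 ->
6. deliver 3→2:  <2:foll t1 ->
7. deliver 2→3:  nop
8. propose(3,'q'):  <3:lead t1 q>
9. deliver 3→0:  <0:foll t1 q>
10. deliver 0→3:  nop
11. deliver 3→2:  <2:foll t1 q>
12. deliver 2→3:  nop
13. timeout(3):  <3:cand t2 q>
14. deliver 3→1:  <1:foll t1 q>
15. deliver 1→3:  nop
16. deliver 3→2:  <2:foll t2 q>
17. deliver 2→3:  nop
18. deliver 2→3:  nop
19. crash(1):  <1:✗foll t1 q>
20. deliver 1→2:  nop
21. deliver 0→3:  nop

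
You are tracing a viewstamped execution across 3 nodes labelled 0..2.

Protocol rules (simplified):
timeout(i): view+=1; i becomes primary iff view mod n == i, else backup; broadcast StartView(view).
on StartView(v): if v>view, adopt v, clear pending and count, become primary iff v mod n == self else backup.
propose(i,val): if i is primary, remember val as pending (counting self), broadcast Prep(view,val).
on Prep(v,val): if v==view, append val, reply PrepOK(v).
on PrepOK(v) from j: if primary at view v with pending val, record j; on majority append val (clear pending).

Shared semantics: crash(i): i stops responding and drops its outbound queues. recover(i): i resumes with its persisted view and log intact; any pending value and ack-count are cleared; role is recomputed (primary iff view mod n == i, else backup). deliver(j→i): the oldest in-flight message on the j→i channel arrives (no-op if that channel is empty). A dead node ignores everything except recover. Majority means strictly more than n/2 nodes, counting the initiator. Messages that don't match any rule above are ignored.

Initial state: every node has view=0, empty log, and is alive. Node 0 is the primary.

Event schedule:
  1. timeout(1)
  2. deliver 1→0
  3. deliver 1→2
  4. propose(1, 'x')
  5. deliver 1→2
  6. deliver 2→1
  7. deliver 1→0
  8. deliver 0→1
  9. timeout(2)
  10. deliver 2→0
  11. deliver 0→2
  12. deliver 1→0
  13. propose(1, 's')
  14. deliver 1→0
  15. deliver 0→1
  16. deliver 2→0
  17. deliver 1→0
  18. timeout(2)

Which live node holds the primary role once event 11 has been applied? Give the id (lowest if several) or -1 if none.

step 1 timeout(1): 1={prim,v=1,log=-}
step 2 deliver 1→0: 0={back,v=1,log=-}
step 3 deliver 1→2: 2={back,v=1,log=-}
step 4 propose(1,'x'): —
step 5 deliver 1→2: 2={back,v=1,log=x}
step 6 deliver 2→1: 1={prim,v=1,log=x}
step 7 deliver 1→0: 0={back,v=1,log=x}
step 8 deliver 0→1: —
step 9 timeout(2): 2={prim,v=2,log=x}
step 10 deliver 2→0: 0={back,v=2,log=x}
step 11 deliver 0→2: —

1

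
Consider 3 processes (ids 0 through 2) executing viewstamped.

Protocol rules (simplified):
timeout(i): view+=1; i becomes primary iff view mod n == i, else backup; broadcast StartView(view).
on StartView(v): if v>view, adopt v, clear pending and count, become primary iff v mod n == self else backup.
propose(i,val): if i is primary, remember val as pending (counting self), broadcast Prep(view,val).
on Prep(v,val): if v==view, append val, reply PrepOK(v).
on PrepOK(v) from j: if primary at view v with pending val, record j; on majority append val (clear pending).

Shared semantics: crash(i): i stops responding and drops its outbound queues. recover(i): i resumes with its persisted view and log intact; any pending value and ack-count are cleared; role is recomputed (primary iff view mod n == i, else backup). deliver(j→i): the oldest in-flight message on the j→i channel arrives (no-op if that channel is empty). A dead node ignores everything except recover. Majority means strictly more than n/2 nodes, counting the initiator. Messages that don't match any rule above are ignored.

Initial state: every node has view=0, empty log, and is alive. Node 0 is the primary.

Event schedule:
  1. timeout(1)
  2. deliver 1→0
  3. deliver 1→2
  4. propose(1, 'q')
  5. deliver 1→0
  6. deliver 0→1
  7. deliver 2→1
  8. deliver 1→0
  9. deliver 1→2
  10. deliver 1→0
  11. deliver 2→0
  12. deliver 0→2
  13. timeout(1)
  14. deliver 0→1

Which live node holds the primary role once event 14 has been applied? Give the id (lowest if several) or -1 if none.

-1

[1] timeout(1) → N1(prim v1 [-])
[2] deliver 1→0 → N0(back v1 [-])
[3] deliver 1→2 → N2(back v1 [-])
[4] propose(1,'q') → ∅
[5] deliver 1→0 → N0(back v1 [q])
[6] deliver 0→1 → N1(prim v1 [q])
[7] deliver 2→1 → ∅
[8] deliver 1→0 → ∅
[9] deliver 1→2 → N2(back v1 [q])
[10] deliver 1→0 → ∅
[11] deliver 2→0 → ∅
[12] deliver 0→2 → ∅
[13] timeout(1) → N1(back v2 [q])
[14] deliver 0→1 → ∅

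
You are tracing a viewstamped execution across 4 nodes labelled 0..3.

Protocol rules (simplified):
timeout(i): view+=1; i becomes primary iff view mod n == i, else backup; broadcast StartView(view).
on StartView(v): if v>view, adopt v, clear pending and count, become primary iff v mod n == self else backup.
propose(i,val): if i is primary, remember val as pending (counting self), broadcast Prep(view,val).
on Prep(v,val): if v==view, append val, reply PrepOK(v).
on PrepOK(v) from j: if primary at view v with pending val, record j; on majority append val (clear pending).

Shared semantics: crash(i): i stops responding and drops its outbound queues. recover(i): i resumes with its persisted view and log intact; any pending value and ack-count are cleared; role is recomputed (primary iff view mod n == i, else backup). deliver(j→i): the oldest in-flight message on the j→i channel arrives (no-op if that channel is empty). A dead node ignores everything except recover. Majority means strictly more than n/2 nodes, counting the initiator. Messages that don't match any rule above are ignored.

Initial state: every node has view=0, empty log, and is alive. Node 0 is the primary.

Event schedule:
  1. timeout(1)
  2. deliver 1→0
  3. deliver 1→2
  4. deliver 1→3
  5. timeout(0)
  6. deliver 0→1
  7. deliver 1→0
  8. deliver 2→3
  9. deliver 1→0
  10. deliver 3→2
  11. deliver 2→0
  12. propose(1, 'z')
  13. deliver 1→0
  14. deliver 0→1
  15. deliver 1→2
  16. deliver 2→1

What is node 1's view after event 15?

2

after 1 — timeout(1): n1:prim/v1/[-]
after 2 — deliver 1→0: n0:back/v1/[-]
after 3 — deliver 1→2: n2:back/v1/[-]
after 4 — deliver 1→3: n3:back/v1/[-]
after 5 — timeout(0): n0:back/v2/[-]
after 6 — deliver 0→1: n1:back/v2/[-]
after 7 — deliver 1→0: ·
after 8 — deliver 2→3: ·
after 9 — deliver 1→0: ·
after 10 — deliver 3→2: ·
after 11 — deliver 2→0: ·
after 12 — propose(1,'z'): ·
after 13 — deliver 1→0: ·
after 14 — deliver 0→1: ·
after 15 — deliver 1→2: ·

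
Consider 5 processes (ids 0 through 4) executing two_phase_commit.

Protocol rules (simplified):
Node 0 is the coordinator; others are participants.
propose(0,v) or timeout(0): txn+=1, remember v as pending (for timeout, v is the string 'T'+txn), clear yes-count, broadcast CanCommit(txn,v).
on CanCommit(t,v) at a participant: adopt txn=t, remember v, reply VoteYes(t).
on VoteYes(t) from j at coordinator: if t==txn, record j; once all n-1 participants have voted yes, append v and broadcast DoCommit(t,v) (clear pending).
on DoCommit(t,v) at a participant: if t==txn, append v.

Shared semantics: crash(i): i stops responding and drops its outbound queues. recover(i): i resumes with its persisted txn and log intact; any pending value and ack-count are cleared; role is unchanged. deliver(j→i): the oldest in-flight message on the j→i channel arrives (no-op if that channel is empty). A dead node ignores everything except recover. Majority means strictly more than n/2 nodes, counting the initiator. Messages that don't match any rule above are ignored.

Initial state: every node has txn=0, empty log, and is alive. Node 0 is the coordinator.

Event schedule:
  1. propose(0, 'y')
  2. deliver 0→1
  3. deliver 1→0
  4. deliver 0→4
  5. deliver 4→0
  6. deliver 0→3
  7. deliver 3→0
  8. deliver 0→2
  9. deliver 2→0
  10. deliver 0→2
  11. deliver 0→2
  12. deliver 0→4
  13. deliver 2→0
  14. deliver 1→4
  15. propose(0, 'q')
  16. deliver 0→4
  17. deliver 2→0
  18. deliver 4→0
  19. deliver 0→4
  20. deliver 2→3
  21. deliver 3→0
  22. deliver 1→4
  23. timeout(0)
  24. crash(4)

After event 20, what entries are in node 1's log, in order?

e1 propose(0,'y'): 0[coor,t=1,-]
e2 deliver 0→1: 1[part,t=1,-]
e3 deliver 1→0: ·
e4 deliver 0→4: 4[part,t=1,-]
e5 deliver 4→0: ·
e6 deliver 0→3: 3[part,t=1,-]
e7 deliver 3→0: ·
e8 deliver 0→2: 2[part,t=1,-]
e9 deliver 2→0: 0[coor,t=1,y]
e10 deliver 0→2: 2[part,t=1,y]
e11 deliver 0→2: ·
e12 deliver 0→4: 4[part,t=1,y]
e13 deliver 2→0: ·
e14 deliver 1→4: ·
e15 propose(0,'q'): 0[coor,t=2,y]
e16 deliver 0→4: 4[part,t=2,y]
e17 deliver 2→0: ·
e18 deliver 4→0: ·
e19 deliver 0→4: ·
e20 deliver 2→3: ·

empty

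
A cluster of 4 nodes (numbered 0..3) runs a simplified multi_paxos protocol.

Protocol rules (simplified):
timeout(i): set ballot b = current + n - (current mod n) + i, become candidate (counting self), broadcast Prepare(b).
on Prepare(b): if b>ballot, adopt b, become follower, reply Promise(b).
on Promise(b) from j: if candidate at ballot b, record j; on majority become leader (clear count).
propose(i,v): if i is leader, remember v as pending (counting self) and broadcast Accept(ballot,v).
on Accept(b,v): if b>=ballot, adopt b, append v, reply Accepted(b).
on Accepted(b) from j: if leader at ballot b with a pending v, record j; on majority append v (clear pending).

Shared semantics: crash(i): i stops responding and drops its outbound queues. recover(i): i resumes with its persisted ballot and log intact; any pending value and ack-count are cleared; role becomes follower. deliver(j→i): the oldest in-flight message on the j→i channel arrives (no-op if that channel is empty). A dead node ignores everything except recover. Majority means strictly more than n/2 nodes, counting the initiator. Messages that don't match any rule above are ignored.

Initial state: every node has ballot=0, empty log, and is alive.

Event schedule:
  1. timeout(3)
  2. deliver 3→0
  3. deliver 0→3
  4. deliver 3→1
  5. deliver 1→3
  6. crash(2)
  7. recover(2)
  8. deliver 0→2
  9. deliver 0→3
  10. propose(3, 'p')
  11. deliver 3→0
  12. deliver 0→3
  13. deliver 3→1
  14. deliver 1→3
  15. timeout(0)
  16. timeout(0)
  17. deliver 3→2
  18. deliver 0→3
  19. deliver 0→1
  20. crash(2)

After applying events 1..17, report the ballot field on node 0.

[1] timeout(3) → N3(cand b7 [-])
[2] deliver 3→0 → N0(foll b7 [-])
[3] deliver 0→3 → ∅
[4] deliver 3→1 → N1(foll b7 [-])
[5] deliver 1→3 → N3(lead b7 [-])
[6] crash(2) → N2(✗foll b0 [-])
[7] recover(2) → N2(foll b0 [-])
[8] deliver 0→2 → ∅
[9] deliver 0→3 → ∅
[10] propose(3,'p') → ∅
[11] deliver 3→0 → N0(foll b7 [p])
[12] deliver 0→3 → ∅
[13] deliver 3→1 → N1(foll b7 [p])
[14] deliver 1→3 → N3(lead b7 [p])
[15] timeout(0) → N0(cand b8 [p])
[16] timeout(0) → N0(cand b12 [p])
[17] deliver 3→2 → N2(foll b7 [-])

12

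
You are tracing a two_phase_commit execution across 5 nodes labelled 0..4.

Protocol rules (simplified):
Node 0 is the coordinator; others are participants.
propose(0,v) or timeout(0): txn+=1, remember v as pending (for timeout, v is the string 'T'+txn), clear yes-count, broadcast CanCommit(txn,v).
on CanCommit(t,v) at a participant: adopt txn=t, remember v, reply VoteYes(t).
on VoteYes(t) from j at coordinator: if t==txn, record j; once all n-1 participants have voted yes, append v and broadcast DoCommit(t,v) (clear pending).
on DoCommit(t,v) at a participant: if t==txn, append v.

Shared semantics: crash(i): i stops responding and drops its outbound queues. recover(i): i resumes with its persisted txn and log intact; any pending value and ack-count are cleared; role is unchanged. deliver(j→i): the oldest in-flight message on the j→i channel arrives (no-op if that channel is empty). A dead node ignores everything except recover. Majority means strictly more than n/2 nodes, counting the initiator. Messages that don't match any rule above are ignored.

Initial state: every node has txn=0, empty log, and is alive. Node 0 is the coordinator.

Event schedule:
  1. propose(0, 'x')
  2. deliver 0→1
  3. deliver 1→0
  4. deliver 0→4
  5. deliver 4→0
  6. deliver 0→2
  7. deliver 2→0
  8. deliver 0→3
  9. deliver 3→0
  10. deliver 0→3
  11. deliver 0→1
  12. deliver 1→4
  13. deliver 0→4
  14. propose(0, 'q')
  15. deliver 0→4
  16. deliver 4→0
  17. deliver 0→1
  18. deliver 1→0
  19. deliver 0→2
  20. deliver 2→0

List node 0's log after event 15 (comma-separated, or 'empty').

1. propose(0,'x'):  <0:coor t1 ->
2. deliver 0→1:  <1:part t1 ->
3. deliver 1→0:  nop
4. deliver 0→4:  <4:part t1 ->
5. deliver 4→0:  nop
6. deliver 0→2:  <2:part t1 ->
7. deliver 2→0:  nop
8. deliver 0→3:  <3:part t1 ->
9. deliver 3→0:  <0:coor t1 x>
10. deliver 0→3:  <3:part t1 x>
11. deliver 0→1:  <1:part t1 x>
12. deliver 1→4:  nop
13. deliver 0→4:  <4:part t1 x>
14. propose(0,'q'):  <0:coor t2 x>
15. deliver 0→4:  <4:part t2 x>

x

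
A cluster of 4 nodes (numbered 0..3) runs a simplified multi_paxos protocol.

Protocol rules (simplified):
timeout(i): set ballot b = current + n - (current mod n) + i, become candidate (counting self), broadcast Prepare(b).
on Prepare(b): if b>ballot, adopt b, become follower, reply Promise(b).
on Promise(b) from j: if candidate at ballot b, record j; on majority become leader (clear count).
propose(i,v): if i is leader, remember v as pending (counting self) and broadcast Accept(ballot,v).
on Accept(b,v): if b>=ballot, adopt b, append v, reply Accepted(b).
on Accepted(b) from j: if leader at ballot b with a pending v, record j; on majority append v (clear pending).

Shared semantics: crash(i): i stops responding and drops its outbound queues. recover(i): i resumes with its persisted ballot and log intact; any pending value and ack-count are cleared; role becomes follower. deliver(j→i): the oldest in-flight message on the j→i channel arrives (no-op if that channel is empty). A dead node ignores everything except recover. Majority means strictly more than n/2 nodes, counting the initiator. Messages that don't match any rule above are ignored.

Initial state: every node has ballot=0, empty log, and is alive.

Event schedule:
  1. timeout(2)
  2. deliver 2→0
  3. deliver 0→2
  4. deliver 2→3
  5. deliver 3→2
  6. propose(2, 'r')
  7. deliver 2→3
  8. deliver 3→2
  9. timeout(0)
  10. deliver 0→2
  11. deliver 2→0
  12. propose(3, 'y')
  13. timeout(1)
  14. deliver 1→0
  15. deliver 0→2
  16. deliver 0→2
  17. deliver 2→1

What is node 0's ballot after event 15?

after 1 — timeout(2): n2:cand/b6/[-]
after 2 — deliver 2→0: n0:foll/b6/[-]
after 3 — deliver 0→2: ·
after 4 — deliver 2→3: n3:foll/b6/[-]
after 5 — deliver 3→2: n2:lead/b6/[-]
after 6 — propose(2,'r'): ·
after 7 — deliver 2→3: n3:foll/b6/[r]
after 8 — deliver 3→2: ·
after 9 — timeout(0): n0:cand/b8/[-]
after 10 — deliver 0→2: n2:foll/b8/[-]
after 11 — deliver 2→0: ·
after 12 — propose(3,'y'): ·
after 13 — timeout(1): n1:cand/b5/[-]
after 14 — deliver 1→0: ·
after 15 — deliver 0→2: ·

8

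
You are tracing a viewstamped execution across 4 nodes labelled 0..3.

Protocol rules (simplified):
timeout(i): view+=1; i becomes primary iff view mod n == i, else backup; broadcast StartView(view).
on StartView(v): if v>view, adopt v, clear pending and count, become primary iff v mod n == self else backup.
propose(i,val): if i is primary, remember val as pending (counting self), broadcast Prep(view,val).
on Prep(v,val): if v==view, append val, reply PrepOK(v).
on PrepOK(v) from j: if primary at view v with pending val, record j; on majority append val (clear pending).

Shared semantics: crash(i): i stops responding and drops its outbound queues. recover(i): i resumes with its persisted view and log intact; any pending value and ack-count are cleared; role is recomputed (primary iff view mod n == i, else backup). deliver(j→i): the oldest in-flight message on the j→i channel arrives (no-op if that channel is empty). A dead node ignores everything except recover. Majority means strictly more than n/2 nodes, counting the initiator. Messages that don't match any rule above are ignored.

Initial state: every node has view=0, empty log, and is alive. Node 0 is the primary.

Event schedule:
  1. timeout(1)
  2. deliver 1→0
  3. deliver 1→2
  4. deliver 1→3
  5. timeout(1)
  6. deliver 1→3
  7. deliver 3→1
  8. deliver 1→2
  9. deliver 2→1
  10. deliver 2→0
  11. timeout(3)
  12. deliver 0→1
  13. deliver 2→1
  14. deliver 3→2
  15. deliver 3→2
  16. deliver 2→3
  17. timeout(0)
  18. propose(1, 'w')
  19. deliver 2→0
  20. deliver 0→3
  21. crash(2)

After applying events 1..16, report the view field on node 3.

3

step 1 timeout(1): 1={prim,v=1,log=-}
step 2 deliver 1→0: 0={back,v=1,log=-}
step 3 deliver 1→2: 2={back,v=1,log=-}
step 4 deliver 1→3: 3={back,v=1,log=-}
step 5 timeout(1): 1={back,v=2,log=-}
step 6 deliver 1→3: 3={back,v=2,log=-}
step 7 deliver 3→1: —
step 8 deliver 1→2: 2={prim,v=2,log=-}
step 9 deliver 2→1: —
step 10 deliver 2→0: —
step 11 timeout(3): 3={prim,v=3,log=-}
step 12 deliver 0→1: —
step 13 deliver 2→1: —
step 14 deliver 3→2: 2={back,v=3,log=-}
step 15 deliver 3→2: —
step 16 deliver 2→3: —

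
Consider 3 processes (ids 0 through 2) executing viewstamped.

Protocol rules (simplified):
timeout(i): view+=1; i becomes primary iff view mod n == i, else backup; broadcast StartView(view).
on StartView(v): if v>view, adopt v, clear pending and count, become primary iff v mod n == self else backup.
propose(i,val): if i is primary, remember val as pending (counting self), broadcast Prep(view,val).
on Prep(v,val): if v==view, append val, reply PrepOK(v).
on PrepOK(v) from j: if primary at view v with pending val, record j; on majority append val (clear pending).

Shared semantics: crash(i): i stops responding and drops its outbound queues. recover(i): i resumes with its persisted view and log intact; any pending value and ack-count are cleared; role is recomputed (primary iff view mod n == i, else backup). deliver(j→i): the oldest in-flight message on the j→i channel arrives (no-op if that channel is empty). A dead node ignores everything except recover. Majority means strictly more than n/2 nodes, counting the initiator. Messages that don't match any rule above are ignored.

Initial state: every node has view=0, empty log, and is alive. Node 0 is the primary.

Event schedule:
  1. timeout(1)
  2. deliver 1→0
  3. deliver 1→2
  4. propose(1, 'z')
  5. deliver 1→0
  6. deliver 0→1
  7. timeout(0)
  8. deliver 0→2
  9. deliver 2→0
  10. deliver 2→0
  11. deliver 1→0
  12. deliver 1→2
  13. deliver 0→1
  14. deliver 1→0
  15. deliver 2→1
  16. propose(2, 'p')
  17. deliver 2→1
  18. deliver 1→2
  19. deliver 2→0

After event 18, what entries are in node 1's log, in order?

after 1 — timeout(1): n1:prim/v1/[-]
after 2 — deliver 1→0: n0:back/v1/[-]
after 3 — deliver 1→2: n2:back/v1/[-]
after 4 — propose(1,'z'): ·
after 5 — deliver 1→0: n0:back/v1/[z]
after 6 — deliver 0→1: n1:prim/v1/[z]
after 7 — timeout(0): n0:back/v2/[z]
after 8 — deliver 0→2: n2:prim/v2/[-]
after 9 — deliver 2→0: ·
after 10 — deliver 2→0: ·
after 11 — deliver 1→0: ·
after 12 — deliver 1→2: ·
after 13 — deliver 0→1: n1:back/v2/[z]
after 14 — deliver 1→0: ·
after 15 — deliver 2→1: ·
after 16 — propose(2,'p'): ·
after 17 — deliver 2→1: n1:back/v2/[z,p]
after 18 — deliver 1→2: n2:prim/v2/[p]

z,p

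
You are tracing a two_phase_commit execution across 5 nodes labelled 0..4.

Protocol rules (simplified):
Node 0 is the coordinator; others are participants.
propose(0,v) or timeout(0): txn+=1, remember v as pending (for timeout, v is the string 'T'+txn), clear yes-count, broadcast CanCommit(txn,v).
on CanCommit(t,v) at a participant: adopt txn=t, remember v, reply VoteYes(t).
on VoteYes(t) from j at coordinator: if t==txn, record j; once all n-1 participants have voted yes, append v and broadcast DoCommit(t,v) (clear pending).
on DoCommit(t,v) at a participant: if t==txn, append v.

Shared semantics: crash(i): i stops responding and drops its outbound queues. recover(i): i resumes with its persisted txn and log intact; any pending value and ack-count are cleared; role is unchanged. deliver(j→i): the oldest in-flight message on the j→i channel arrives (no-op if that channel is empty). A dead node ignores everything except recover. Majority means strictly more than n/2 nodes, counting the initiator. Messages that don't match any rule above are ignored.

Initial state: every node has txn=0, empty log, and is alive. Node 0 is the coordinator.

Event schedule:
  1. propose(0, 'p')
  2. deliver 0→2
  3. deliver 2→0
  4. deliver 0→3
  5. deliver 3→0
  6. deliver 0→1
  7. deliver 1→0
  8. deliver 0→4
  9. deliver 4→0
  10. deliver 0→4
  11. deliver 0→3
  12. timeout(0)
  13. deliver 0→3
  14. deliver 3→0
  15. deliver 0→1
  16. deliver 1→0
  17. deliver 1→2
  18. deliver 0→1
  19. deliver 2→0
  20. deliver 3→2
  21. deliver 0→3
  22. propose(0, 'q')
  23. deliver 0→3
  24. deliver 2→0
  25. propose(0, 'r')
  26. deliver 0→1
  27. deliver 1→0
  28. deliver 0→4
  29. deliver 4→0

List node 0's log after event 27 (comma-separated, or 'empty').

[1] propose(0,'p') → N0(coor t1 [-])
[2] deliver 0→2 → N2(part t1 [-])
[3] deliver 2→0 → ∅
[4] deliver 0→3 → N3(part t1 [-])
[5] deliver 3→0 → ∅
[6] deliver 0→1 → N1(part t1 [-])
[7] deliver 1→0 → ∅
[8] deliver 0→4 → N4(part t1 [-])
[9] deliver 4→0 → N0(coor t1 [p])
[10] deliver 0→4 → N4(part t1 [p])
[11] deliver 0→3 → N3(part t1 [p])
[12] timeout(0) → N0(coor t2 [p])
[13] deliver 0→3 → N3(part t2 [p])
[14] deliver 3→0 → ∅
[15] deliver 0→1 → N1(part t1 [p])
[16] deliver 1→0 → ∅
[17] deliver 1→2 → ∅
[18] deliver 0→1 → N1(part t2 [p])
[19] deliver 2→0 → ∅
[20] deliver 3→2 → ∅
[21] deliver 0→3 → ∅
[22] propose(0,'q') → N0(coor t3 [p])
[23] deliver 0→3 → N3(part t3 [p])
[24] deliver 2→0 → ∅
[25] propose(0,'r') → N0(coor t4 [p])
[26] deliver 0→1 → N1(part t3 [p])
[27] deliver 1→0 → ∅

p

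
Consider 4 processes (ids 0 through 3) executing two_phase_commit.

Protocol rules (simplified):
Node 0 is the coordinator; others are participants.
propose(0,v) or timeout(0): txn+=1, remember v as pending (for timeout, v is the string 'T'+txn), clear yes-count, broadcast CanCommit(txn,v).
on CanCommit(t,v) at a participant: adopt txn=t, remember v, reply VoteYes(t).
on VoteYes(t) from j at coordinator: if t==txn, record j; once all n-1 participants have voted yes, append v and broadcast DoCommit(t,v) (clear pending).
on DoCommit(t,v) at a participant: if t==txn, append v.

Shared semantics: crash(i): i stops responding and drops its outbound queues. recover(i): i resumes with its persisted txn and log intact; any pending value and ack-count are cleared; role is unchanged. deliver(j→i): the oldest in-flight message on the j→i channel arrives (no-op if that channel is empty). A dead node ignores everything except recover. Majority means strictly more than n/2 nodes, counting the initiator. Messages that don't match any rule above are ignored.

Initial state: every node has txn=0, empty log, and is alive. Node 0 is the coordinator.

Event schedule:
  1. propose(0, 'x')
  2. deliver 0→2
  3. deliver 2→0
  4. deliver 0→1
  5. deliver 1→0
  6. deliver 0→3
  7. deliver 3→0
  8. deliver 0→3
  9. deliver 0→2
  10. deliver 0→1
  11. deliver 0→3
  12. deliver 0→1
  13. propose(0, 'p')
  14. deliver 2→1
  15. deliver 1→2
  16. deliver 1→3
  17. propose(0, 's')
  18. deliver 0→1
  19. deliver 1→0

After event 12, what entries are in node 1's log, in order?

x

after 1 — propose(0,'x'): n0:coor/t1/[-]
after 2 — deliver 0→2: n2:part/t1/[-]
after 3 — deliver 2→0: ·
after 4 — deliver 0→1: n1:part/t1/[-]
after 5 — deliver 1→0: ·
after 6 — deliver 0→3: n3:part/t1/[-]
after 7 — deliver 3→0: n0:coor/t1/[x]
after 8 — deliver 0→3: n3:part/t1/[x]
after 9 — deliver 0→2: n2:part/t1/[x]
after 10 — deliver 0→1: n1:part/t1/[x]
after 11 — deliver 0→3: ·
after 12 — deliver 0→1: ·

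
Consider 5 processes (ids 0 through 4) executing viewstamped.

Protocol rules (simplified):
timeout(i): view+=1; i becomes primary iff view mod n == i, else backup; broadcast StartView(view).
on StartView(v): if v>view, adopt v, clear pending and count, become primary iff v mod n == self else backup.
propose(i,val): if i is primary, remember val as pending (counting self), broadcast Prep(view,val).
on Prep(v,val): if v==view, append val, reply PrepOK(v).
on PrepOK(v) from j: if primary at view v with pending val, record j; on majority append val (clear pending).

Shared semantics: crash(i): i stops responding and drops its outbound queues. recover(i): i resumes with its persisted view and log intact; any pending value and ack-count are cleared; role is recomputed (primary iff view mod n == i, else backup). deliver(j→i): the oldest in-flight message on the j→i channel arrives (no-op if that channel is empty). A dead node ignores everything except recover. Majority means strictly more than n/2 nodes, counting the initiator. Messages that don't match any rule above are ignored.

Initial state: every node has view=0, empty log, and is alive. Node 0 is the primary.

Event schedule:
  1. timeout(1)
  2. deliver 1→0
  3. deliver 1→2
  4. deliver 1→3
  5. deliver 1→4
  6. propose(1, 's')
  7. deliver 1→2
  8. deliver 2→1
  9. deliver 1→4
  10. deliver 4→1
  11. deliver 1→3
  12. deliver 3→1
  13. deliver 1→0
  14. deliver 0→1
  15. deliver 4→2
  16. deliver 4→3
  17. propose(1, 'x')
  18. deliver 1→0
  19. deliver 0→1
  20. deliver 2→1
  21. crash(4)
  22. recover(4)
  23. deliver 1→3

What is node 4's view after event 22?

1

[1] timeout(1) → N1(prim v1 [-])
[2] deliver 1→0 → N0(back v1 [-])
[3] deliver 1→2 → N2(back v1 [-])
[4] deliver 1→3 → N3(back v1 [-])
[5] deliver 1→4 → N4(back v1 [-])
[6] propose(1,'s') → ∅
[7] deliver 1→2 → N2(back v1 [s])
[8] deliver 2→1 → ∅
[9] deliver 1→4 → N4(back v1 [s])
[10] deliver 4→1 → N1(prim v1 [s])
[11] deliver 1→3 → N3(back v1 [s])
[12] deliver 3→1 → ∅
[13] deliver 1→0 → N0(back v1 [s])
[14] deliver 0→1 → ∅
[15] deliver 4→2 → ∅
[16] deliver 4→3 → ∅
[17] propose(1,'x') → ∅
[18] deliver 1→0 → N0(back v1 [s,x])
[19] deliver 0→1 → ∅
[20] deliver 2→1 → ∅
[21] crash(4) → N4(✗back v1 [s])
[22] recover(4) → N4(back v1 [s])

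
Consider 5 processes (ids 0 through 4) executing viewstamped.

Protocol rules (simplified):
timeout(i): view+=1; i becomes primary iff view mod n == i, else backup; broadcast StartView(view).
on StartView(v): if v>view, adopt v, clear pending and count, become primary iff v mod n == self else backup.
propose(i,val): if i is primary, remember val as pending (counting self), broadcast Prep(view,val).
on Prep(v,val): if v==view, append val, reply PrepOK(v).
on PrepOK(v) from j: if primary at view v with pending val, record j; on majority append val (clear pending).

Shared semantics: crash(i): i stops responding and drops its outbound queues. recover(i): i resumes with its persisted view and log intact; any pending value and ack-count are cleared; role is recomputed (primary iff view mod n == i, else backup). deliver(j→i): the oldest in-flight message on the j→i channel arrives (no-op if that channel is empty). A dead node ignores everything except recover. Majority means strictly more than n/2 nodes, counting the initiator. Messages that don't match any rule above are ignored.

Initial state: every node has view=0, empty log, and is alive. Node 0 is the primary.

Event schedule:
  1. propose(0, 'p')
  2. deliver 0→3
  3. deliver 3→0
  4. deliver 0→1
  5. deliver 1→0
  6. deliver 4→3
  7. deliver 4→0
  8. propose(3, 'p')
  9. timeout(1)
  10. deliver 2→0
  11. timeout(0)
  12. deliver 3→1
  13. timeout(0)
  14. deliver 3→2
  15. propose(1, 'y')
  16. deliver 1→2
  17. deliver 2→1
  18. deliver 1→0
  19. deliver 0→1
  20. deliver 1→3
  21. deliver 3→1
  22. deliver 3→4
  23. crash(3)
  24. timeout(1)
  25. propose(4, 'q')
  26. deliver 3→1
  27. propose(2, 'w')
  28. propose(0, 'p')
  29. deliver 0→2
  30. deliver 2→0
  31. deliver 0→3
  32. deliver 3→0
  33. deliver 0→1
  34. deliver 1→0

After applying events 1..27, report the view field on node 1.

2

step 1 propose(0,'p'): —
step 2 deliver 0→3: 3={back,v=0,log=p}
step 3 deliver 3→0: —
step 4 deliver 0→1: 1={back,v=0,log=p}
step 5 deliver 1→0: 0={prim,v=0,log=p}
step 6 deliver 4→3: —
step 7 deliver 4→0: —
step 8 propose(3,'p'): —
step 9 timeout(1): 1={prim,v=1,log=p}
step 10 deliver 2→0: —
step 11 timeout(0): 0={back,v=1,log=p}
step 12 deliver 3→1: —
step 13 timeout(0): 0={back,v=2,log=p}
step 14 deliver 3→2: —
step 15 propose(1,'y'): —
step 16 deliver 1→2: 2={back,v=1,log=-}
step 17 deliver 2→1: —
step 18 deliver 1→0: —
step 19 deliver 0→1: —
step 20 deliver 1→3: 3={back,v=1,log=p}
step 21 deliver 3→1: —
step 22 deliver 3→4: —
step 23 crash(3): 3={✗back,v=1,log=p}
step 24 timeout(1): 1={back,v=2,log=p}
step 25 propose(4,'q'): —
step 26 deliver 3→1: —
step 27 propose(2,'w'): —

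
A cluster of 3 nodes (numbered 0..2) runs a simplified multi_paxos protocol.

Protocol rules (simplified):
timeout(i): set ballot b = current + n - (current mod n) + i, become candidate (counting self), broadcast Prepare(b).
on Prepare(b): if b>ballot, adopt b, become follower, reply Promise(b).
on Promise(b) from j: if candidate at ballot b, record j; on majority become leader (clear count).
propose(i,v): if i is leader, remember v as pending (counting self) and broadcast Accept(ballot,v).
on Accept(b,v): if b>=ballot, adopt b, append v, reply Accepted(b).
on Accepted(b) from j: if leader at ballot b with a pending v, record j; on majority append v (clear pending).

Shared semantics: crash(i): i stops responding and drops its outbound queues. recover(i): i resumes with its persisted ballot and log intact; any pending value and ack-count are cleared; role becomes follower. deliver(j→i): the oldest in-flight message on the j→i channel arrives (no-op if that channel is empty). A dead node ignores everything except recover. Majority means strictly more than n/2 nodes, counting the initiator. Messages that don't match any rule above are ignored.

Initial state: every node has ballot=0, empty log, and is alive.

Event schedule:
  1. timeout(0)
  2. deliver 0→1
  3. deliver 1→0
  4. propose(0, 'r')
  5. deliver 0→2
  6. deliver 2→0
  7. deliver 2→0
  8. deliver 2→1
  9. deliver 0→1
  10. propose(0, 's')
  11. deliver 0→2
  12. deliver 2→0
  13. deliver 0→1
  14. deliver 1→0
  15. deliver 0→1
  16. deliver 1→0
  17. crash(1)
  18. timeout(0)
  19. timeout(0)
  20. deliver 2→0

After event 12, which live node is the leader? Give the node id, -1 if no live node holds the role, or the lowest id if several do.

after 1 — timeout(0): n0:cand/b3/[-]
after 2 — deliver 0→1: n1:foll/b3/[-]
after 3 — deliver 1→0: n0:lead/b3/[-]
after 4 — propose(0,'r'): ·
after 5 — deliver 0→2: n2:foll/b3/[-]
after 6 — deliver 2→0: ·
after 7 — deliver 2→0: ·
after 8 — deliver 2→1: ·
after 9 — deliver 0→1: n1:foll/b3/[r]
after 10 — propose(0,'s'): ·
after 11 — deliver 0→2: n2:foll/b3/[r]
after 12 — deliver 2→0: n0:lead/b3/[s]

0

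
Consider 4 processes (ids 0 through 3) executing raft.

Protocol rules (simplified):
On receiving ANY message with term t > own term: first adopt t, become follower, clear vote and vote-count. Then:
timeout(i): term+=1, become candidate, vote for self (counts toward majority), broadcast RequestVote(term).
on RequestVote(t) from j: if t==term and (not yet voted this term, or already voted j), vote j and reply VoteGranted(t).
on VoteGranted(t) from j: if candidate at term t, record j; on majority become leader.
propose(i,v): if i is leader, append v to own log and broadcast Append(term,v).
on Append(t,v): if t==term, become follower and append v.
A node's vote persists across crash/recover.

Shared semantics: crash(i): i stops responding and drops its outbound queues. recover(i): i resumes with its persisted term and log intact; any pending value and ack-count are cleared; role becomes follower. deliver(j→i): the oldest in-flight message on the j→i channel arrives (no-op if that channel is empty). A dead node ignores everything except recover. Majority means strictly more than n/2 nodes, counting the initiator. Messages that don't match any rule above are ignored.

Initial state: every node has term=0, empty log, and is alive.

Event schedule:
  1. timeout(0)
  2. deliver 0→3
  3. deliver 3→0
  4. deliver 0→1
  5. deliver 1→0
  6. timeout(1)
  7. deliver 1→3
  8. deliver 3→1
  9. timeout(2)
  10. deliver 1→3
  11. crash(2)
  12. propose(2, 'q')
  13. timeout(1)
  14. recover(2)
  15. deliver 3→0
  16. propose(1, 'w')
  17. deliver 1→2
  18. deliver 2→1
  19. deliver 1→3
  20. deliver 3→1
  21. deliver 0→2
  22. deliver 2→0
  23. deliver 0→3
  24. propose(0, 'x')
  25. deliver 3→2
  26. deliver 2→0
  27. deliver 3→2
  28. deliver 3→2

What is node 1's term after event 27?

3

e1 timeout(0): 0[cand,t=1,-]
e2 deliver 0→3: 3[foll,t=1,-]
e3 deliver 3→0: ·
e4 deliver 0→1: 1[foll,t=1,-]
e5 deliver 1→0: 0[lead,t=1,-]
e6 timeout(1): 1[cand,t=2,-]
e7 deliver 1→3: 3[foll,t=2,-]
e8 deliver 3→1: ·
e9 timeout(2): 2[cand,t=1,-]
e10 deliver 1→3: ·
e11 crash(2): 2[✗cand,t=1,-]
e12 propose(2,'q'): ·
e13 timeout(1): 1[cand,t=3,-]
e14 recover(2): 2[foll,t=1,-]
e15 deliver 3→0: ·
e16 propose(1,'w'): ·
e17 deliver 1→2: 2[foll,t=2,-]
e18 deliver 2→1: ·
e19 deliver 1→3: 3[foll,t=3,-]
e20 deliver 3→1: ·
e21 deliver 0→2: ·
e22 deliver 2→0: ·
e23 deliver 0→3: ·
e24 propose(0,'x'): 0[lead,t=1,x]
e25 deliver 3→2: ·
e26 deliver 2→0: ·
e27 deliver 3→2: ·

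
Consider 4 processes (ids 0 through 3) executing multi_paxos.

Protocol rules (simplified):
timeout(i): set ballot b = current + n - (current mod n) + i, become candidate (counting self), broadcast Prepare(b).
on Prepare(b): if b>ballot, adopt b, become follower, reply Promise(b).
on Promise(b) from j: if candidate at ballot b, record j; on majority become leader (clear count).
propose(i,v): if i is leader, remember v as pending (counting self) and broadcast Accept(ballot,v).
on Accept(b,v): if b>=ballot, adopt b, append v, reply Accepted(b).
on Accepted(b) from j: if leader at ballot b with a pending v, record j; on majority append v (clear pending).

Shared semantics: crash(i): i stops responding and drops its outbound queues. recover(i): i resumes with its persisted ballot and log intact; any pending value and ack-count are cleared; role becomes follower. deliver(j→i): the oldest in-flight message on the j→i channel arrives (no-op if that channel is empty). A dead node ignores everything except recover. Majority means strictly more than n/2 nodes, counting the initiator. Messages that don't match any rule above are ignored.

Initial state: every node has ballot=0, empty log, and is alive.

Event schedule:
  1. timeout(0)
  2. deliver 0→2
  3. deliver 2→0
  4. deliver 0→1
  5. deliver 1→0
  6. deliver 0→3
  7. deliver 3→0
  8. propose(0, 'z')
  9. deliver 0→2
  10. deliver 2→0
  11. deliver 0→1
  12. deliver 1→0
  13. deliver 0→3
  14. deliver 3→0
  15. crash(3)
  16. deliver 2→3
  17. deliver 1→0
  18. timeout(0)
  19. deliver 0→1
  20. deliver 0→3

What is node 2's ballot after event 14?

[1] timeout(0) → N0(cand b4 [-])
[2] deliver 0→2 → N2(foll b4 [-])
[3] deliver 2→0 → ∅
[4] deliver 0→1 → N1(foll b4 [-])
[5] deliver 1→0 → N0(lead b4 [-])
[6] deliver 0→3 → N3(foll b4 [-])
[7] deliver 3→0 → ∅
[8] propose(0,'z') → ∅
[9] deliver 0→2 → N2(foll b4 [z])
[10] deliver 2→0 → ∅
[11] deliver 0→1 → N1(foll b4 [z])
[12] deliver 1→0 → N0(lead b4 [z])
[13] deliver 0→3 → N3(foll b4 [z])
[14] deliver 3→0 → ∅

4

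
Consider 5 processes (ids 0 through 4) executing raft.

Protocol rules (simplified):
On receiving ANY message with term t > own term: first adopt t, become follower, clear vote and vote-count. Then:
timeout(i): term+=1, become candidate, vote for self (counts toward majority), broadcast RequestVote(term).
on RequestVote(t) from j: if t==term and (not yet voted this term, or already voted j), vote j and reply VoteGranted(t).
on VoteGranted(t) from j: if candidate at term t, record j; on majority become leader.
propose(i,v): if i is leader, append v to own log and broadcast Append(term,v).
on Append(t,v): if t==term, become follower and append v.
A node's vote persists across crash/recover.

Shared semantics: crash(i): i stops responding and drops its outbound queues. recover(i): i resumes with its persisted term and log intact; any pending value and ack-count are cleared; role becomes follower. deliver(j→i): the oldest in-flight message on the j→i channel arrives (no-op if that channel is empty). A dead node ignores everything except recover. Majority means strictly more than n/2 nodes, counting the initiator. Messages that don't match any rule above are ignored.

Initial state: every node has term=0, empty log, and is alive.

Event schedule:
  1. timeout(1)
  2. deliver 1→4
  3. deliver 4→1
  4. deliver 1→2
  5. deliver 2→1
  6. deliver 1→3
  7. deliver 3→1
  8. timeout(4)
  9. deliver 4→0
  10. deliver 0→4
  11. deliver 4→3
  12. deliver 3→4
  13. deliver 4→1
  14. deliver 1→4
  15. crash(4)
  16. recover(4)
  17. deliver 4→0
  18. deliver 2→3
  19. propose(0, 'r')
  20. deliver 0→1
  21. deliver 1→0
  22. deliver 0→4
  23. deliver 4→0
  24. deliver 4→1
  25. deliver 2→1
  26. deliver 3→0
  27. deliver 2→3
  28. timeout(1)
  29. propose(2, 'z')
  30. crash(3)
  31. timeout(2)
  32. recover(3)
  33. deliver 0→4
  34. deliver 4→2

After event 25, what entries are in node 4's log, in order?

1. timeout(1):  <1:cand t1 ->
2. deliver 1→4:  <4:foll t1 ->
3. deliver 4→1:  nop
4. deliver 1→2:  <2:foll t1 ->
5. deliver 2→1:  <1:lead t1 ->
6. deliver 1→3:  <3:foll t1 ->
7. deliver 3→1:  nop
8. timeout(4):  <4:cand t2 ->
9. deliver 4→0:  <0:foll t2 ->
10. deliver 0→4:  nop
11. deliver 4→3:  <3:foll t2 ->
12. deliver 3→4:  <4:lead t2 ->
13. deliver 4→1:  <1:foll t2 ->
14. deliver 1→4:  nop
15. crash(4):  <4:✗lead t2 ->
16. recover(4):  <4:foll t2 ->
17. deliver 4→0:  nop
18. deliver 2→3:  nop
19. propose(0,'r'):  nop
20. deliver 0→1:  nop
21. deliver 1→0:  nop
22. deliver 0→4:  nop
23. deliver 4→0:  nop
24. deliver 4→1:  nop
25. deliver 2→1:  nop

empty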